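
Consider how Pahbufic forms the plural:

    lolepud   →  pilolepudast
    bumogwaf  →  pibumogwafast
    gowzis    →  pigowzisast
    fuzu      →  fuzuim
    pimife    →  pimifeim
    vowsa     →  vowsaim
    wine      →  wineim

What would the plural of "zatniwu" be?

lolepud and fuzu both have last vowel 'u' yet inflect differently (pilolepudast, fuzuim), so the last vowel is not what conditions the rule; whether the stem ends in a vowel or a consonant is.
"zatniwu" ends in a vowel. The stems ending in a vowel (fuzu → fuzuim, pimife → pimifeim, vowsa → vowsaim) add -im.
So zatniwu → zatniwuim.

zatniwuim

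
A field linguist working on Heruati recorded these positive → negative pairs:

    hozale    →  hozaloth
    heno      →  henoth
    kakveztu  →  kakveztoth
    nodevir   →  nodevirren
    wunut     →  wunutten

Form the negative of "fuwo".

fuwoth

kakveztu and wunut both have last vowel 'u' yet inflect differently (kakveztoth, wunutten), so the last vowel is not what conditions the rule; whether the stem ends in a vowel or a consonant is.
"fuwo" ends in a vowel. The stems ending in a vowel (hozale → hozaloth, heno → henoth, kakveztu → kakveztoth) drop the final letter and add -oth.
So fuwo → fuwoth.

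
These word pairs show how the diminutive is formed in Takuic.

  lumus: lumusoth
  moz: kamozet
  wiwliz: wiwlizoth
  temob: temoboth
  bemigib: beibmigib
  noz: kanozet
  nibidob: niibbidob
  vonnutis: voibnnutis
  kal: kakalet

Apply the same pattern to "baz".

noz and wiwliz both end in -z yet inflect differently (kanozet, wiwlizoth), so the final letter is not what conditions the rule; the number of vowels is.
"baz" has 1 vowel. The stems with 1 vowel (kal → kakalet, noz → kanozet, moz → kamozet) add ka- … -et around the stem.
The other patterns: stems with 2 vowels add -oth; stems with 3 vowels insert -ib- after the first vowel.
So baz → kabazet.

kabazet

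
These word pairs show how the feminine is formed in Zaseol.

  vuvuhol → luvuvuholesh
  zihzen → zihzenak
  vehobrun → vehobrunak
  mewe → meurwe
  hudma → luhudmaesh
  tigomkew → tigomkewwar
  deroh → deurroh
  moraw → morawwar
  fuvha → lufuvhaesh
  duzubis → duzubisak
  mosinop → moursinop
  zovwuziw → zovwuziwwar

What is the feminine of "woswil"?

moraw and hudma both have last vowel 'a' yet inflect differently (morawwar, luhudmaesh), so the last vowel is not what conditions the rule; the final letter is.
"woswil" ends in -l. The one such stem in the data (vuvuhol → luvuvuholesh) adds lu- … -esh around the stem, so the same rule applies.
The other patterns: stems ending in -w double the final consonant and add -ar; stems ending in -n or -s add -ak; stems ending in -e, -h or -p insert -ur- after the first vowel.
So woswil → luwoswilesh.

luwoswilesh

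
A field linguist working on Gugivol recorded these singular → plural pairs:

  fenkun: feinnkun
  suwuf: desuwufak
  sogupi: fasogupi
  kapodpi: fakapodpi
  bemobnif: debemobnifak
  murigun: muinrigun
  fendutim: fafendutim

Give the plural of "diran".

suwuf and murigun both have last vowel 'u' yet inflect differently (desuwufak, muinrigun), so the last vowel is not what conditions the rule; the final letter is.
"diran" ends in -n. The stems ending in -n (murigun → muinrigun, fenkun → feinnkun) insert -in- after the first vowel.
So diran → diinran.

diinran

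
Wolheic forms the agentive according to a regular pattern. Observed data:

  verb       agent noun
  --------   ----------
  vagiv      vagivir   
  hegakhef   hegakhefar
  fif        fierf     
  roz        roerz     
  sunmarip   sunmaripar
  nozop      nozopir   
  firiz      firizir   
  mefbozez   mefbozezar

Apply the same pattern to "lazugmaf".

roz and firiz both end in -z yet inflect differently (roerz, firizir), so the final letter is not what conditions the rule; the number of vowels is.
"lazugmaf" has 3 vowels. The stems with 3 vowels (sunmarip → sunmaripar, mefbozez → mefbozezar, hegakhef → hegakhefar) add -ar.
The other patterns: stems with 1 vowel insert -er- after the first vowel; stems with 2 vowels add -ir.
So lazugmaf → lazugmafar.

lazugmafar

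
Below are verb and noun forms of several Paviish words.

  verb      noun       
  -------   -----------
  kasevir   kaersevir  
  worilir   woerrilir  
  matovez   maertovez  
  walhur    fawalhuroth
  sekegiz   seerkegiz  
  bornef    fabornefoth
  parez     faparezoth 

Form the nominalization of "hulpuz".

fahulpuzoth

walhur and worilir both end in -r yet inflect differently (fawalhuroth, woerrilir), so the final letter is not what conditions the rule; the number of vowels is.
"hulpuz" has 2 vowels. The stems with 2 vowels (parez → faparezoth, bornef → fabornefoth, walhur → fawalhuroth) add fa- … -oth around the stem.
The other pattern: stems with 3 vowels insert -er- after the first vowel.
So hulpuz → fahulpuzoth.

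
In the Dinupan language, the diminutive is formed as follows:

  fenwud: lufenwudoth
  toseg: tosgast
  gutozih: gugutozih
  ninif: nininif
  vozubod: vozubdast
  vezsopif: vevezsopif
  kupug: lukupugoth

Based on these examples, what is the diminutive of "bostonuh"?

fenwud and vozubod both end in -d yet inflect differently (lufenwudoth, vozubdast), so the final letter is not what conditions the rule; the last vowel is.
"bostonuh" has last vowel 'u'. The stems whose last vowel is 'u' (kupug → lukupugoth, fenwud → lufenwudoth) add lu- … -oth around the stem.
So bostonuh → lubostonuhoth.

lubostonuhoth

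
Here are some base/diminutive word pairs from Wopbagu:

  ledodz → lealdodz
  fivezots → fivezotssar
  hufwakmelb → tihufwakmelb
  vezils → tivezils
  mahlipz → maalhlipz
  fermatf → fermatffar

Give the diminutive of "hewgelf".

vezils and fivezots both end in -s yet inflect differently (tivezils, fivezotssar), so the final letter is not what conditions the rule; the second-to-last letter is.
"hewgelf" has second-to-last letter 'l'. The stems whose second-to-last letter is 'l' (vezils → tivezils, hufwakmelb → tihufwakmelb) add the prefix ti-.
The other patterns: stems whose second-to-last letter is 't' double the final consonant and add -ar; stems whose second-to-last letter is 'd' or 'p' insert -al- after the first vowel.
So hewgelf → tihewgelf.

tihewgelf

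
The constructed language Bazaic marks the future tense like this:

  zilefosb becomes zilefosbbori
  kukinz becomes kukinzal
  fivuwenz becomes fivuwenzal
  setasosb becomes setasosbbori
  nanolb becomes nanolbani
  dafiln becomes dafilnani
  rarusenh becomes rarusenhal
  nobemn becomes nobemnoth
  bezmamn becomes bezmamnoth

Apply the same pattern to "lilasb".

"lilasb" has second-to-last letter 's'. The stems whose second-to-last letter is 's' (zilefosb → zilefosbbori, setasosb → setasosbbori) double the final consonant and add -ori.
So lilasb → lilasbbori.

lilasbbori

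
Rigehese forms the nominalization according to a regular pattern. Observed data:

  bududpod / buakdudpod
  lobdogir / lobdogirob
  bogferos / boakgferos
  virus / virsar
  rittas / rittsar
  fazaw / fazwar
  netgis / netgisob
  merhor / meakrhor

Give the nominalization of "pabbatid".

"pabbatid" has last vowel 'i'. The stems whose last vowel is 'i' (lobdogir → lobdogirob, netgis → netgisob) add -ob.
So pabbatid → pabbatidob.

pabbatidob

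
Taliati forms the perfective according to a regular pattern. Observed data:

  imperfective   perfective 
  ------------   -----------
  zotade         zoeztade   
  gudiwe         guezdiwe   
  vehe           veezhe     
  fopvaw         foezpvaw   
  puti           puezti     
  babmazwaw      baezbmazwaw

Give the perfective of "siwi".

siezwi

Every pair shown (zotade → zoeztade, gudiwe → guezdiwe, vehe → veezhe, …) follows the same rule: insert -ez- after the first vowel.
So siwi → siezwi.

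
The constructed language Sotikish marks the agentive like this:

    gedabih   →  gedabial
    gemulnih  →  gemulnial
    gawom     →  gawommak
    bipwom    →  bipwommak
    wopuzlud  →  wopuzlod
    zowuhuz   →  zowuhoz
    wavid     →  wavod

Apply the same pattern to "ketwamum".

gedabih and wavid both have last vowel 'i' yet inflect differently (gedabial, wavod), so the last vowel is not what conditions the rule; the final letter is.
"ketwamum" ends in -m. The stems ending in -m (gawom → gawommak, bipwom → bipwommak) double the final consonant and add -ak.
So ketwamum → ketwamummak.

ketwamummak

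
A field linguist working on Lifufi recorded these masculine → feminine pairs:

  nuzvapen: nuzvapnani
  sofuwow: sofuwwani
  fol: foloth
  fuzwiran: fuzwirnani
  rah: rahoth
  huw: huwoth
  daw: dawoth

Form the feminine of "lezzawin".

huw and sofuwow both end in -w yet inflect differently (huwoth, sofuwwani), so the final letter is not what conditions the rule; the number of vowels is.
"lezzawin" has 3 vowels. The stems with 3 vowels (sofuwow → sofuwwani, nuzvapen → nuzvapnani, fuzwiran → fuzwirnani) delete the last vowel and add -ani.
The other pattern: stems with 1 vowel add -oth.
So lezzawin → lezzawnani.

lezzawnani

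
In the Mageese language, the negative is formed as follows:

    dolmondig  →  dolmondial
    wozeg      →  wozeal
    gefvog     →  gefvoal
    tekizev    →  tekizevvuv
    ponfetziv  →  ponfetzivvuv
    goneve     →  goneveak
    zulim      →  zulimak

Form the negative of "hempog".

hempoal

wozeg and tekizev both have last vowel 'e' yet inflect differently (wozeal, tekizevvuv), so the last vowel is not what conditions the rule; the final letter is.
"hempog" ends in -g. The stems ending in -g (dolmondig → dolmondial, wozeg → wozeal, gefvog → gefvoal) drop the final letter and add -al.
So hempog → hempoal.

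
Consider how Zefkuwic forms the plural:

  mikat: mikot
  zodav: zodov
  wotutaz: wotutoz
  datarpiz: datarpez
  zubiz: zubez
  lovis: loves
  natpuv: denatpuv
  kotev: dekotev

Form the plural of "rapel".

wotutaz and datarpiz both end in -z yet inflect differently (wotutoz, datarpez), so the final letter is not what conditions the rule; the last vowel is.
"rapel" has last vowel 'e'. The one such stem in the data (kotev → dekotev) adds the prefix de-, so the same rule applies.
So rapel → derapel.

derapel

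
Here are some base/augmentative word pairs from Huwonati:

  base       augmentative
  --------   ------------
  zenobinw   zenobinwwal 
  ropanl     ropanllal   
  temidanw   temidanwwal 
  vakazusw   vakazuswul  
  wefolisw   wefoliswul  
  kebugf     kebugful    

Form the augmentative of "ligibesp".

zenobinw and vakazusw both end in -w yet inflect differently (zenobinwwal, vakazuswul), so the final letter is not what conditions the rule; the second-to-last letter is.
"ligibesp" has second-to-last letter 's'. The stems whose second-to-last letter is 's' (vakazusw → vakazuswul, wefolisw → wefoliswul) add -ul.
So ligibesp → ligibespul.

ligibespul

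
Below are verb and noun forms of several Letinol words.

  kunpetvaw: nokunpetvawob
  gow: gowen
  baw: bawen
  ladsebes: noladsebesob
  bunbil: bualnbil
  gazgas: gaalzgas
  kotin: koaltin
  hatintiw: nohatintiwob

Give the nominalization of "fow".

fowen

baw and hatintiw both end in -w yet inflect differently (bawen, nohatintiwob), so the final letter is not what conditions the rule; the number of vowels is.
"fow" has 1 vowel. The stems with 1 vowel (baw → bawen, gow → gowen) add -en.
The other patterns: stems with 2 vowels insert -al- after the first vowel; stems with 3 vowels add no- … -ob around the stem.
So fow → fowen.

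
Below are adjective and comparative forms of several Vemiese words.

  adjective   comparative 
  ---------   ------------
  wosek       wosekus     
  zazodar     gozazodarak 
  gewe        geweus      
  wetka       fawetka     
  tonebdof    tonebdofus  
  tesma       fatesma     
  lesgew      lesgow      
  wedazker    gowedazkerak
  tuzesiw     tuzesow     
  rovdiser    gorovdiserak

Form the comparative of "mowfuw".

mowfow

zazodar and tesma both have last vowel 'a' yet inflect differently (gozazodarak, fatesma), so the last vowel is not what conditions the rule; the final letter is.
"mowfuw" ends in -w. The stems ending in -w (lesgew → lesgow, tuzesiw → tuzesow) change the last vowel to 'o'.
So mowfuw → mowfow.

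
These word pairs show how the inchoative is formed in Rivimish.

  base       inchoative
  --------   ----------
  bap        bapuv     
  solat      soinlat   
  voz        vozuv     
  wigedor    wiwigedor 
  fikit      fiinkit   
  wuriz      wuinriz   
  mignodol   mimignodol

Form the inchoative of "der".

deruv

voz and wuriz both end in -z yet inflect differently (vozuv, wuinriz), so the final letter is not what conditions the rule; the number of vowels is.
"der" has 1 vowel. The stems with 1 vowel (bap → bapuv, voz → vozuv) add -uv.
The other patterns: stems with 2 vowels insert -in- after the first vowel; stems with 3 vowels repeat the first consonant+vowel as a prefix.
So der → deruv.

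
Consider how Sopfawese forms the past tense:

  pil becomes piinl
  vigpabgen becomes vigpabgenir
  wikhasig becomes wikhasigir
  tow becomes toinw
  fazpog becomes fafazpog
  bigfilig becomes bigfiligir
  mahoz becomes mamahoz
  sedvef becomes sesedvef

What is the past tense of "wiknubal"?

fazpog and wikhasig both end in -g yet inflect differently (fafazpog, wikhasigir), so the final letter is not what conditions the rule; the number of vowels is.
"wiknubal" has 3 vowels. The stems with 3 vowels (wikhasig → wikhasigir, bigfilig → bigfiligir, vigpabgen → vigpabgenir) add -ir.
The other patterns: stems with 1 vowel insert -in- after the first vowel; stems with 2 vowels repeat the first consonant+vowel as a prefix.
So wiknubal → wiknubalir.

wiknubalir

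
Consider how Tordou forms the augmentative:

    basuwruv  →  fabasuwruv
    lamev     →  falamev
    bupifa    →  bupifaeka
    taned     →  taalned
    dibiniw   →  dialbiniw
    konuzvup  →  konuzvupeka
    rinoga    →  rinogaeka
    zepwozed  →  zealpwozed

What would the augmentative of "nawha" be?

"nawha" ends in -a. The stems ending in -a (bupifa → bupifaeka, rinoga → rinogaeka) add -eka.
So nawha → nawhaeka.

nawhaeka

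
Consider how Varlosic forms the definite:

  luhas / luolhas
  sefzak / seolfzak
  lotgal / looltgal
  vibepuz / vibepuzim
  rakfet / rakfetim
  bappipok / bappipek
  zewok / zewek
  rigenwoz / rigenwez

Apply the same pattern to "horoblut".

"horoblut" has last vowel 'u'. The one such stem in the data (vibepuz → vibepuzim) adds -im, so the same rule applies.
The other patterns: stems whose last vowel is 'a' insert -ol- after the first vowel; stems whose last vowel is 'o' change the last vowel to 'e'.
So horoblut → horoblutim.

horoblutim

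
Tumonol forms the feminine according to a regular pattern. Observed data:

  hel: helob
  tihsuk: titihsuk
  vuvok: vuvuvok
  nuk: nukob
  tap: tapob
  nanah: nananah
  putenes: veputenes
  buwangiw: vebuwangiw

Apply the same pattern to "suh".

nuk and vuvok both end in -k yet inflect differently (nukob, vuvuvok), so the final letter is not what conditions the rule; the number of vowels is.
"suh" has 1 vowel. The stems with 1 vowel (nuk → nukob, tap → tapob, hel → helob) add -ob.
So suh → suhob.

suhob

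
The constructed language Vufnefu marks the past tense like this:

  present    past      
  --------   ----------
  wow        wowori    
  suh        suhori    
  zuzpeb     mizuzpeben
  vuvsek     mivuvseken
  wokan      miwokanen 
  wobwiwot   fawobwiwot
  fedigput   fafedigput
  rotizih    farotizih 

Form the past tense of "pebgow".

mipebgowen

"pebgow" has 2 vowels. The stems with 2 vowels (zuzpeb → mizuzpeben, vuvsek → mivuvseken, wokan → miwokanen) add mi- … -en around the stem.
So pebgow → mipebgowen.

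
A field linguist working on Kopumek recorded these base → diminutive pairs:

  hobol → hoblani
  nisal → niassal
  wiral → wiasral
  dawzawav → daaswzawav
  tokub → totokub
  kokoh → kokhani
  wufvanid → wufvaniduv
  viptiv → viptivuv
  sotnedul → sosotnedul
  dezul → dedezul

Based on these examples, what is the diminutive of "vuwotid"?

"vuwotid" has last vowel 'i'. The stems whose last vowel is 'i' (wufvanid → wufvaniduv, viptiv → viptivuv) add -uv.
The other patterns: stems whose last vowel is 'o' delete the last vowel and add -ani; stems whose last vowel is 'a' insert -as- after the first vowel; stems whose last vowel is 'u' repeat the first consonant+vowel as a prefix.
So vuwotid → vuwotiduv.

vuwotiduv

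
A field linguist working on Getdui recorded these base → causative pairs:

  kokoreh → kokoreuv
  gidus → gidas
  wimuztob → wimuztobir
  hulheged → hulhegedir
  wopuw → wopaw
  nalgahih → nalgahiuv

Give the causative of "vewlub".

kokoreh and hulheged both have last vowel 'e' yet inflect differently (kokoreuv, hulhegedir), so the last vowel is not what conditions the rule; the final letter is.
"vewlub" ends in -b. The one such stem in the data (wimuztob → wimuztobir) adds -ir, so the same rule applies.
So vewlub → vewlubir.

vewlubir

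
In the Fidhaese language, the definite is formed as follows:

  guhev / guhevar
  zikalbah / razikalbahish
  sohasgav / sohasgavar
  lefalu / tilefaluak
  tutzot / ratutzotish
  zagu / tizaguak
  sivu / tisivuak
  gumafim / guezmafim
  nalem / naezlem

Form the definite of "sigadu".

tisigaduak

guhev and nalem both have last vowel 'e' yet inflect differently (guhevar, naezlem), so the last vowel is not what conditions the rule; the final letter is.
"sigadu" ends in -u. The stems ending in -u (lefalu → tilefaluak, zagu → tizaguak, sivu → tisivuak) add ti- … -ak around the stem.
So sigadu → tisigaduak.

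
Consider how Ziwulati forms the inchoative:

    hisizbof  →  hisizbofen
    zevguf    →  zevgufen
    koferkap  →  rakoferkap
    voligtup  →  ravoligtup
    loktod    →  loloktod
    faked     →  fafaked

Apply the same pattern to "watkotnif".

watkotnifen

zevguf and voligtup both have last vowel 'u' yet inflect differently (zevgufen, ravoligtup), so the last vowel is not what conditions the rule; the final letter is.
"watkotnif" ends in -f. The stems ending in -f (hisizbof → hisizbofen, zevguf → zevgufen) add -en.
The other patterns: stems ending in -p add the prefix ra-; stems ending in -d repeat the first consonant+vowel as a prefix.
So watkotnif → watkotnifen.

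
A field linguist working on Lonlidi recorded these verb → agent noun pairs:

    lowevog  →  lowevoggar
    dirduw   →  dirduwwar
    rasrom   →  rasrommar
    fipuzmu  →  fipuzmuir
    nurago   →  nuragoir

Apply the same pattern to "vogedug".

dirduw and fipuzmu both have last vowel 'u' yet inflect differently (dirduwwar, fipuzmuir), so the last vowel is not what conditions the rule; whether the stem ends in a vowel or a consonant is.
"vogedug" ends in a consonant. The stems ending in a consonant (lowevog → lowevoggar, dirduw → dirduwwar, rasrom → rasrommar) double the final consonant and add -ar.
So vogedug → vogeduggar.

vogeduggar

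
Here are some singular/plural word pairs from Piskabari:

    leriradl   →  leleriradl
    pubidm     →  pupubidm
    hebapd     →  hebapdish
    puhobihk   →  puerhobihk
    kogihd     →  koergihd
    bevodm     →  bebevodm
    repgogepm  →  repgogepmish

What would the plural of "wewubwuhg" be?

weerwubwuhg

"wewubwuhg" has second-to-last letter 'h'. The stems whose second-to-last letter is 'h' (puhobihk → puerhobihk, kogihd → koergihd) insert -er- after the first vowel.
So wewubwuhg → weerwubwuhg.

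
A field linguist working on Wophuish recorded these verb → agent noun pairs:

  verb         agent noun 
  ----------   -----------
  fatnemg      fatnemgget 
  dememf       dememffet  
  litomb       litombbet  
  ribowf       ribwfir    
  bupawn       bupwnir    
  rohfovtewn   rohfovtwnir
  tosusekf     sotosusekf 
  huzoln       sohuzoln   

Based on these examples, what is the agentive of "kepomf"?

kepomffet

"kepomf" has second-to-last letter 'm'. The stems whose second-to-last letter is 'm' (fatnemg → fatnemgget, dememf → dememffet, litomb → litombbet) double the final consonant and add -et.
The other patterns: stems whose second-to-last letter is 'w' delete the last vowel and add -ir; stems whose second-to-last letter is 'k' or 'l' add the prefix so-.
So kepomf → kepomffet.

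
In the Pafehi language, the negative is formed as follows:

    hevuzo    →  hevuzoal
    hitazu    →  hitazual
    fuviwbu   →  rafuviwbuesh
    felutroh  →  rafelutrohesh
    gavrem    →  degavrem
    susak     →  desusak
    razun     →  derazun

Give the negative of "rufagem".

hitazu and fuviwbu both end in -u yet inflect differently (hitazual, rafuviwbuesh), so the final letter is not what conditions the rule; the first letter is.
"rufagem" begins with r-. The one such stem in the data (razun → derazun) adds the prefix de-, so the same rule applies.
The other patterns: stems beginning with h- add -al; stems beginning with f- add ra- … -esh around the stem.
So rufagem → derufagem.

derufagem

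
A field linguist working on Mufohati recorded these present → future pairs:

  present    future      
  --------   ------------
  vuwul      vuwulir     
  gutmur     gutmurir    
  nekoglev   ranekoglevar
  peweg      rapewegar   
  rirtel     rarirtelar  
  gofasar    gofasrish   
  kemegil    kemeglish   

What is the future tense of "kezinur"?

vuwul and rirtel both end in -l yet inflect differently (vuwulir, rarirtelar), so the final letter is not what conditions the rule; the last vowel is.
"kezinur" has last vowel 'u'. The stems whose last vowel is 'u' (vuwul → vuwulir, gutmur → gutmurir) add -ir.
So kezinur → kezinurir.

kezinurir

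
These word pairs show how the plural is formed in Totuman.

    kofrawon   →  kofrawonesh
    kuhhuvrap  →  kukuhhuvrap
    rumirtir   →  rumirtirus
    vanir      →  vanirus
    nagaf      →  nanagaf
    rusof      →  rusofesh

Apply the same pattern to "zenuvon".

rusof and nagaf both end in -f yet inflect differently (rusofesh, nanagaf), so the final letter is not what conditions the rule; the last vowel is.
"zenuvon" has last vowel 'o'. The stems whose last vowel is 'o' (kofrawon → kofrawonesh, rusof → rusofesh) add -esh.
The other patterns: stems whose last vowel is 'i' add -us; stems whose last vowel is 'a' repeat the first consonant+vowel as a prefix.
So zenuvon → zenuvonesh.

zenuvonesh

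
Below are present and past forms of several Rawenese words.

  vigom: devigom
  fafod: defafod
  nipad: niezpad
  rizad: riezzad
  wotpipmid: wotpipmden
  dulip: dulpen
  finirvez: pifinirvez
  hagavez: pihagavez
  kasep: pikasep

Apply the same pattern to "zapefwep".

fafod and nipad both end in -d yet inflect differently (defafod, niezpad), so the final letter is not what conditions the rule; the last vowel is.
"zapefwep" has last vowel 'e'. The stems whose last vowel is 'e' (finirvez → pifinirvez, hagavez → pihagavez, kasep → pikasep) add the prefix pi-.
So zapefwep → pizapefwep.

pizapefwep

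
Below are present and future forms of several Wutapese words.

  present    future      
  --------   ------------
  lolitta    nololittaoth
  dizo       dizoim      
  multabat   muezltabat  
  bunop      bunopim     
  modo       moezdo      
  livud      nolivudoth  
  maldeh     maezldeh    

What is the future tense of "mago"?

maezgo

modo and dizo both end in -o yet inflect differently (moezdo, dizoim), so the final letter is not what conditions the rule; the first letter is.
"mago" begins with m-. The stems beginning with m- (modo → moezdo, maldeh → maezldeh, multabat → muezltabat) insert -ez- after the first vowel.
The other patterns: stems beginning with l- add no- … -oth around the stem; stems beginning with b- or d- add -im.
So mago → maezgo.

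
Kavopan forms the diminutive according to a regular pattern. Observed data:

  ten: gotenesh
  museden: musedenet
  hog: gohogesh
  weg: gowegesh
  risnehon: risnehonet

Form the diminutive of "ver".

goveresh

ten and risnehon both end in -n yet inflect differently (gotenesh, risnehonet), so the final letter is not what conditions the rule; the number of vowels is.
"ver" has 1 vowel. The stems with 1 vowel (ten → gotenesh, weg → gowegesh, hog → gohogesh) add go- … -esh around the stem.
So ver → goveresh.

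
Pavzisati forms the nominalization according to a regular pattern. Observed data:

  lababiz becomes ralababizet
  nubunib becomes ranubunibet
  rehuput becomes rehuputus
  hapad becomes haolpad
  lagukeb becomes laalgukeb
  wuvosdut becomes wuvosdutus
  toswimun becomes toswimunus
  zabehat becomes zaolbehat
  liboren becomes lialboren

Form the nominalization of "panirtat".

paolnirtat

"panirtat" has last vowel 'a'. The stems whose last vowel is 'a' (zabehat → zaolbehat, hapad → haolpad) insert -ol- after the first vowel.
The other patterns: stems whose last vowel is 'u' add -us; stems whose last vowel is 'i' add ra- … -et around the stem; stems whose last vowel is 'e' insert -al- after the first vowel.
So panirtat → paolnirtat.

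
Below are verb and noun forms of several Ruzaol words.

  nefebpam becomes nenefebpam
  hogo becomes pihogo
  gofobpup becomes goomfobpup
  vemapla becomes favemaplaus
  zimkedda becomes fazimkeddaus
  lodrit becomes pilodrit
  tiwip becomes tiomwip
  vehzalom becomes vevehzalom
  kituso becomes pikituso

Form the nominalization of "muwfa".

"muwfa" ends in -a. The stems ending in -a (zimkedda → fazimkeddaus, vemapla → favemaplaus) add fa- … -us around the stem.
So muwfa → famuwfaus.

famuwfaus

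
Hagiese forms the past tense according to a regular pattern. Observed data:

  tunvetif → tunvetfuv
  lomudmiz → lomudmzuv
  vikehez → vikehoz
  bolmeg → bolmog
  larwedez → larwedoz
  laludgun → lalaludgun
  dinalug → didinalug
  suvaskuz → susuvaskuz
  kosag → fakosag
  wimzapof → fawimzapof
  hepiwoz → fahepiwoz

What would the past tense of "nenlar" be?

lomudmiz and vikehez both end in -z yet inflect differently (lomudmzuv, vikehoz), so the final letter is not what conditions the rule; the last vowel is.
"nenlar" has last vowel 'a'. The one such stem in the data (kosag → fakosag) adds the prefix fa-, so the same rule applies.
The other patterns: stems whose last vowel is 'i' delete the last vowel and add -uv; stems whose last vowel is 'e' change the last vowel to 'o'; stems whose last vowel is 'u' repeat the first consonant+vowel as a prefix.
So nenlar → fanenlar.

fanenlar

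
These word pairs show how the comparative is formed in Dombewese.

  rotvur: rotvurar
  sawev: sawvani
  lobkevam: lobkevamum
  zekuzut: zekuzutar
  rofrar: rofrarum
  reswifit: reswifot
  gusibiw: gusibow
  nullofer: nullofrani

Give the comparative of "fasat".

"fasat" has last vowel 'a'. The stems whose last vowel is 'a' (lobkevam → lobkevamum, rofrar → rofrarum) add -um.
So fasat → fasatum.

fasatum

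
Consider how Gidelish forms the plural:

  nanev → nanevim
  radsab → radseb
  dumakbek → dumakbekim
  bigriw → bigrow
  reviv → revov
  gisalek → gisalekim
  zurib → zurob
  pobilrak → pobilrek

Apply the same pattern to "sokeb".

sokebim

nanev and reviv both end in -v yet inflect differently (nanevim, revov), so the final letter is not what conditions the rule; the last vowel is.
"sokeb" has last vowel 'e'. The stems whose last vowel is 'e' (nanev → nanevim, dumakbek → dumakbekim, gisalek → gisalekim) add -im.
The other patterns: stems whose last vowel is 'i' change the last vowel to 'o'; stems whose last vowel is 'a' change the last vowel to 'e'.
So sokeb → sokebim.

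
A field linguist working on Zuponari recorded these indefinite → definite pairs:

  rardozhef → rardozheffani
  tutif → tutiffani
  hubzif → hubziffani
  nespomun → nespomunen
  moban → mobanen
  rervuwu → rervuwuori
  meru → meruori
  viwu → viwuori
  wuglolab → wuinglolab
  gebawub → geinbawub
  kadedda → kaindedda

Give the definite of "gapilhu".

nespomun and rervuwu both have last vowel 'u' yet inflect differently (nespomunen, rervuwuori), so the last vowel is not what conditions the rule; the final letter is.
"gapilhu" ends in -u. The stems ending in -u (rervuwu → rervuwuori, meru → meruori, viwu → viwuori) add -ori.
So gapilhu → gapilhuori.

gapilhuori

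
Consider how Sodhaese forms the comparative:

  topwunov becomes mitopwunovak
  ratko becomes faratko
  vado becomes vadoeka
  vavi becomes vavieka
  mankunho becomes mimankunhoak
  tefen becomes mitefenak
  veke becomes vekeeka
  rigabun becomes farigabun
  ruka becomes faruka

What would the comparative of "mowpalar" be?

mimowpalarak

rigabun and tefen both end in -n yet inflect differently (farigabun, mitefenak), so the final letter is not what conditions the rule; the first letter is.
"mowpalar" begins with m-. The one such stem in the data (mankunho → mimankunhoak) adds mi- … -ak around the stem, so the same rule applies.
The other patterns: stems beginning with r- add the prefix fa-; stems beginning with v- add -eka.
So mowpalar → mimowpalarak.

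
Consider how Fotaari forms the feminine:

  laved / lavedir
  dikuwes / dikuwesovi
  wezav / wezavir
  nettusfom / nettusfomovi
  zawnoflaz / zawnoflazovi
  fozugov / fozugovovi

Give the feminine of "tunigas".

"tunigas" has 3 vowels. The stems with 3 vowels (zawnoflaz → zawnoflazovi, nettusfom → nettusfomovi, fozugov → fozugovovi) add -ovi.
The other pattern: stems with 2 vowels add -ir.
So tunigas → tunigasovi.

tunigasovi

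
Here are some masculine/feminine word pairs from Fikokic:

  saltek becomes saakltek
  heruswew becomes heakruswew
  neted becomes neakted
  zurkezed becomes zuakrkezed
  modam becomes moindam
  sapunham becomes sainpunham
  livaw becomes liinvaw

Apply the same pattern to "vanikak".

vainnikak

heruswew and livaw both end in -w yet inflect differently (heakruswew, liinvaw), so the final letter is not what conditions the rule; the last vowel is.
"vanikak" has last vowel 'a'. The stems whose last vowel is 'a' (modam → moindam, sapunham → sainpunham, livaw → liinvaw) insert -in- after the first vowel.
The other pattern: stems whose last vowel is 'e' insert -ak- after the first vowel.
So vanikak → vainnikak.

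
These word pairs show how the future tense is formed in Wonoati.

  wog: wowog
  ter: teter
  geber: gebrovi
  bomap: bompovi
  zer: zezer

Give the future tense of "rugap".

rugpovi

zer and geber both end in -r yet inflect differently (zezer, gebrovi), so the final letter is not what conditions the rule; the number of vowels is.
"rugap" has 2 vowels. The stems with 2 vowels (geber → gebrovi, bomap → bompovi) delete the last vowel and add -ovi.
So rugap → rugpovi.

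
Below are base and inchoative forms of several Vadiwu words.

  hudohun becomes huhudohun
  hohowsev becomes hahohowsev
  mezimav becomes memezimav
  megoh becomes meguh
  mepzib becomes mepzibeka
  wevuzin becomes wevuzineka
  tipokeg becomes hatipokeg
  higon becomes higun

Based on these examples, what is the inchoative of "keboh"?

"keboh" has last vowel 'o'. The stems whose last vowel is 'o' (higon → higun, megoh → meguh) change the last vowel to 'u'.
So keboh → kebuh.

kebuh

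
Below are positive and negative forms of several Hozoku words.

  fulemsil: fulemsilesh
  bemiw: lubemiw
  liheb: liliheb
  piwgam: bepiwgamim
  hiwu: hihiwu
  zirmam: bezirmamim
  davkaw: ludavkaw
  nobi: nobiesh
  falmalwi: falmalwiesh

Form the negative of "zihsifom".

bemiw and falmalwi both have last vowel 'i' yet inflect differently (lubemiw, falmalwiesh), so the last vowel is not what conditions the rule; the final letter is.
"zihsifom" ends in -m. The stems ending in -m (zirmam → bezirmamim, piwgam → bepiwgamim) add be- … -im around the stem.
The other patterns: stems ending in -w add the prefix lu-; stems ending in -i or -l add -esh; stems ending in -b or -u repeat the first consonant+vowel as a prefix.
So zihsifom → bezihsifomim.

bezihsifomim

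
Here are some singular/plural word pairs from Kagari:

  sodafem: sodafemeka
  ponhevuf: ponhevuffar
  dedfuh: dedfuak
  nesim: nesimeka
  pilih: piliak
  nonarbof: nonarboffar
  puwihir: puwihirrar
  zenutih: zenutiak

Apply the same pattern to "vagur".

vagurrar

"vagur" ends in -r. The one such stem in the data (puwihir → puwihirrar) doubles the final consonant and adds -ar (as do nonarbof, ponhevuf), so the same rule applies.
So vagur → vagurrar.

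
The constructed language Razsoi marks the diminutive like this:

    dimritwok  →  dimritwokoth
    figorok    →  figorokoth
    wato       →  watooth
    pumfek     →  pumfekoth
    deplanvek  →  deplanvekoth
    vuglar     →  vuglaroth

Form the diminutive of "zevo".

Every pair shown (dimritwok → dimritwokoth, figorok → figorokoth, wato → watooth, …) follows the same rule: add -oth.
So zevo → zevooth.

zevooth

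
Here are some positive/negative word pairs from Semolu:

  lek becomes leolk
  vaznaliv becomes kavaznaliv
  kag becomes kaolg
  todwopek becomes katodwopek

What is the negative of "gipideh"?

lek and todwopek both end in -k yet inflect differently (leolk, katodwopek), so the final letter is not what conditions the rule; the number of vowels is.
"gipideh" has 3 vowels. The stems with 3 vowels (vaznaliv → kavaznaliv, todwopek → katodwopek) add the prefix ka-.
The other pattern: stems with 1 vowel insert -ol- after the first vowel.
So gipideh → kagipideh.

kagipideh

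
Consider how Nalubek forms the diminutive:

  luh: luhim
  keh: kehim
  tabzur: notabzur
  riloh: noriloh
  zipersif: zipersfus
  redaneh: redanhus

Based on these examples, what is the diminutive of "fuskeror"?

"fuskeror" has 3 vowels. The stems with 3 vowels (zipersif → zipersfus, redaneh → redanhus) delete the last vowel and add -us.
So fuskeror → fuskerrus.

fuskerrus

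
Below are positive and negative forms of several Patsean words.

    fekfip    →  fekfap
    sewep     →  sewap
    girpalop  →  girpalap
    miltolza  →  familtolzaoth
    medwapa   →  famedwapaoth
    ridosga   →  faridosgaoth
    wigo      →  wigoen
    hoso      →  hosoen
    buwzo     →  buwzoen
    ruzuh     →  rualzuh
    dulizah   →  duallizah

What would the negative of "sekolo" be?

girpalop and wigo both have last vowel 'o' yet inflect differently (girpalap, wigoen), so the last vowel is not what conditions the rule; the final letter is.
"sekolo" ends in -o. The stems ending in -o (wigo → wigoen, hoso → hosoen, buwzo → buwzoen) add -en.
The other patterns: stems ending in -p change the last vowel to 'a'; stems ending in -a add fa- … -oth around the stem; stems ending in -h insert -al- after the first vowel.
So sekolo → sekoloen.

sekoloen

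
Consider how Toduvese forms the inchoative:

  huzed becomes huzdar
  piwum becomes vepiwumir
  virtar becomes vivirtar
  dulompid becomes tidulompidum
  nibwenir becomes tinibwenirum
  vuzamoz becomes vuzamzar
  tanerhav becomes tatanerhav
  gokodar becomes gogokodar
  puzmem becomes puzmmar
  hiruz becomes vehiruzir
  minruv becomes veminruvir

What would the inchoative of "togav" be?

totogav

virtar and nibwenir both end in -r yet inflect differently (vivirtar, tinibwenirum), so the final letter is not what conditions the rule; the last vowel is.
"togav" has last vowel 'a'. The stems whose last vowel is 'a' (virtar → vivirtar, gokodar → gogokodar, tanerhav → tatanerhav) repeat the first consonant+vowel as a prefix.
So togav → totogav.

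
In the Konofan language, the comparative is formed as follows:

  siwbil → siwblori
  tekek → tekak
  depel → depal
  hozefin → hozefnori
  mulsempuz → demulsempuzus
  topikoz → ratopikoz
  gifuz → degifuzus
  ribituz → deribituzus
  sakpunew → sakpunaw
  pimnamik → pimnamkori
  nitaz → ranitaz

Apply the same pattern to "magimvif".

magimvfori

nitaz and gifuz both end in -z yet inflect differently (ranitaz, degifuzus), so the final letter is not what conditions the rule; the last vowel is.
"magimvif" has last vowel 'i'. The stems whose last vowel is 'i' (hozefin → hozefnori, siwbil → siwblori, pimnamik → pimnamkori) delete the last vowel and add -ori.
So magimvif → magimvfori.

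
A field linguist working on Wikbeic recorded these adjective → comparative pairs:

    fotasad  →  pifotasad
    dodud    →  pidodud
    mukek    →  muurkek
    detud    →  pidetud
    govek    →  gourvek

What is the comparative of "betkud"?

"betkud" ends in -d. The stems ending in -d (dodud → pidodud, fotasad → pifotasad, detud → pidetud) add the prefix pi-.
The other pattern: stems ending in -k insert -ur- after the first vowel.
So betkud → pibetkud.

pibetkud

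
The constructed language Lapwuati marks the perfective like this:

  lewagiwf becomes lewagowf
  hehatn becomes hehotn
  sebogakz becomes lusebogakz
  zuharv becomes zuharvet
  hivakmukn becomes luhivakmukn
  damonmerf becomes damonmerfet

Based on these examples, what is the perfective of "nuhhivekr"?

lunuhhivekr

damonmerf and lewagiwf both end in -f yet inflect differently (damonmerfet, lewagowf), so the final letter is not what conditions the rule; the second-to-last letter is.
"nuhhivekr" has second-to-last letter 'k'. The stems whose second-to-last letter is 'k' (hivakmukn → luhivakmukn, sebogakz → lusebogakz) add the prefix lu-.
So nuhhivekr → lunuhhivekr.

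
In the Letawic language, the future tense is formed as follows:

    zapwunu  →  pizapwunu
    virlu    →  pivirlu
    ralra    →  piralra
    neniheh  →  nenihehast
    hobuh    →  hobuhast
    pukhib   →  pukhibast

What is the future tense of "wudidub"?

"wudidub" ends in a consonant. The stems ending in a consonant (neniheh → nenihehast, hobuh → hobuhast, pukhib → pukhibast) add -ast.
The other pattern: stems ending in a vowel add the prefix pi-.
So wudidub → wudidubast.

wudidubast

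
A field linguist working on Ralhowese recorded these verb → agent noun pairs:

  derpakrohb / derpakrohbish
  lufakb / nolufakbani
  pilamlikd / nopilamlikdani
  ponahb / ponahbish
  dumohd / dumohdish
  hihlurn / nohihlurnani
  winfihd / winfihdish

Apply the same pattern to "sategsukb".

nosategsukbani

"sategsukb" has second-to-last letter 'k'. The stems whose second-to-last letter is 'k' (lufakb → nolufakbani, pilamlikd → nopilamlikdani) add no- … -ani around the stem.
So sategsukb → nosategsukbani.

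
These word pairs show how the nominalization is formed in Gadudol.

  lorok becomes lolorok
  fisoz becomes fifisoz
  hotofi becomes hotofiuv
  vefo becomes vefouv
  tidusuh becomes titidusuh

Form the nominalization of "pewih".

pepewih

"pewih" ends in a consonant. The stems ending in a consonant (fisoz → fifisoz, tidusuh → titidusuh, lorok → lolorok) repeat the first consonant+vowel as a prefix.
So pewih → pepewih.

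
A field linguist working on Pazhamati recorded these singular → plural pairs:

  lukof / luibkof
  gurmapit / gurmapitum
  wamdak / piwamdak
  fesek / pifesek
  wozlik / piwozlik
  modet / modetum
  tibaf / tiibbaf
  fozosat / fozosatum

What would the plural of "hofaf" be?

hoibfaf

"hofaf" ends in -f. The stems ending in -f (tibaf → tiibbaf, lukof → luibkof) insert -ib- after the first vowel.
The other patterns: stems ending in -k add the prefix pi-; stems ending in -t add -um.
So hofaf → hoibfaf.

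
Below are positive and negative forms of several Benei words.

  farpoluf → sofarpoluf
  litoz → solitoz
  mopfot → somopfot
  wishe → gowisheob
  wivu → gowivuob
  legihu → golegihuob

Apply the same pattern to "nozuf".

sonozuf

farpoluf and wivu both have last vowel 'u' yet inflect differently (sofarpoluf, gowivuob), so the last vowel is not what conditions the rule; whether the stem ends in a vowel or a consonant is.
"nozuf" ends in a consonant. The stems ending in a consonant (farpoluf → sofarpoluf, litoz → solitoz, mopfot → somopfot) add the prefix so-.
So nozuf → sonozuf.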